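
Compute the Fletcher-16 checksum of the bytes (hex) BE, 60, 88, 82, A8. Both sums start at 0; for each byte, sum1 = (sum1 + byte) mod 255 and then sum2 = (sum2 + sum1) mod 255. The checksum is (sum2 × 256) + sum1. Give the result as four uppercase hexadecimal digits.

Running sums (mod 255):
  after byte 0 (BE): sum1=190, sum2=190
  after byte 1 (60): sum1=31, sum2=221
  after byte 2 (88): sum1=167, sum2=133
  after byte 3 (82): sum1=42, sum2=175
  after byte 4 (A8): sum1=210, sum2=130
Checksum = sum2·256 + sum1 = 130·256 + 210 = 33490 = 0x82D2.

82D2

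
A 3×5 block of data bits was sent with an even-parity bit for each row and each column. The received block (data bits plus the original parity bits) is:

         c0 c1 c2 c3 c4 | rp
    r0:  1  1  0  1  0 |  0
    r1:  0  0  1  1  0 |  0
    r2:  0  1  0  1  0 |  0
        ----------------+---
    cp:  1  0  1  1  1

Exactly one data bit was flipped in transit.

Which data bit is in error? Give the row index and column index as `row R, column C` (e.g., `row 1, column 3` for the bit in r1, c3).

row 0, column 4

Recompute each row's even parity and compare to rp:
  r0: data parity 1, sent rp 0 → mismatch
  r1: data parity 0, sent rp 0 → ok
  r2: data parity 0, sent rp 0 → ok
Recompute each column's even parity and compare to cp:
  c0: data parity 1, sent cp 1 → ok
  c1: data parity 0, sent cp 0 → ok
  c2: data parity 1, sent cp 1 → ok
  c3: data parity 1, sent cp 1 → ok
  c4: data parity 0, sent cp 1 → mismatch
Exactly one row (r0) and one column (c4) fail → the flipped bit is at their intersection.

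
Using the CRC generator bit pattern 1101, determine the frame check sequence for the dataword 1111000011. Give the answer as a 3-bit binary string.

111

Append 3 zeros: 1111000011000. Divide by 1101 (XOR where the leading bit is 1):
  pos 0: 1111 XOR 1101 = 0010
  pos 2: 1000 XOR 1101 = 0101
  pos 3: 1010 XOR 1101 = 0111
  pos 4: 1110 XOR 1101 = 0011
  pos 6: 1111 XOR 1101 = 0010
  pos 8: 1000 XOR 1101 = 0101
  pos 9: 1010 XOR 1101 = 0111
Remainder (last 3 bits) = 111. This is the CRC / FCS.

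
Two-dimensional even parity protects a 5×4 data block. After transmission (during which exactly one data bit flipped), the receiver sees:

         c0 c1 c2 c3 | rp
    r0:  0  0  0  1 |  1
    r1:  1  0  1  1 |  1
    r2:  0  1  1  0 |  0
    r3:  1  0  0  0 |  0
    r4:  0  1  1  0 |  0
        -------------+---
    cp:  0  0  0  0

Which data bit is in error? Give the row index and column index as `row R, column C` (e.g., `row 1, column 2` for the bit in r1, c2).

row 3, column 2

Recompute each row's even parity and compare to rp:
  r0: data parity 1, sent rp 1 → ok
  r1: data parity 1, sent rp 1 → ok
  r2: data parity 0, sent rp 0 → ok
  r3: data parity 1, sent rp 0 → mismatch
  r4: data parity 0, sent rp 0 → ok
Recompute each column's even parity and compare to cp:
  c0: data parity 0, sent cp 0 → ok
  c1: data parity 0, sent cp 0 → ok
  c2: data parity 1, sent cp 0 → mismatch
  c3: data parity 0, sent cp 0 → ok
Exactly one row (r3) and one column (c2) fail → the flipped bit is at their intersection.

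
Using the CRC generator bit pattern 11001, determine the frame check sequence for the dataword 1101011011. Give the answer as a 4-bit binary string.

0100

Append 4 zeros: 11010110110000. Divide by 11001 (XOR where the leading bit is 1):
  pos 0: 11010 XOR 11001 = 00011
  pos 3: 11110 XOR 11001 = 00111
  pos 5: 11111 XOR 11001 = 00110
  pos 7: 11000 XOR 11001 = 00001
Remainder (last 4 bits) = 0100. This is the CRC / FCS.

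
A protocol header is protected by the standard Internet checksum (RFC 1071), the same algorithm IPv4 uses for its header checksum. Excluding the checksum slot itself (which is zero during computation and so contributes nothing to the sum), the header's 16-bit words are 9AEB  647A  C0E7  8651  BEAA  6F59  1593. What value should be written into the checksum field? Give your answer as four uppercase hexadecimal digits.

75C9

One's-complement addition (fold any carry out of bit 15 back into bit 0):
  0x9AEB + 0x647A = 0x0FF65
  0xFF65 + 0xC0E7 = 0x1C04C → wrap carry → 0xC04D
  0xC04D + 0x8651 = 0x1469E → wrap carry → 0x469F
  0x469F + 0xBEAA = 0x10549 → wrap carry → 0x054A
  0x054A + 0x6F59 = 0x074A3
  0x74A3 + 0x1593 = 0x08A36
One's-complement sum = 0x8A36.
Checksum = ~0x8A36 & 0xFFFF = 0x75C9.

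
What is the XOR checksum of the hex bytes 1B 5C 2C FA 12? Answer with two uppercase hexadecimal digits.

XOR the bytes together:
  start with 0x1B
  0x1B ⊕ 0x5C = 0x47
  0x47 ⊕ 0x2C = 0x6B
  0x6B ⊕ 0xFA = 0x91
  0x91 ⊕ 0x12 = 0x83

83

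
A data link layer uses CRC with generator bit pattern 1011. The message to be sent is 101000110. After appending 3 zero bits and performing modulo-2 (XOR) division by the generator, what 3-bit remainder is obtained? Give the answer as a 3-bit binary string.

Append 3 zeros: 101000110000. Divide by 1011 (XOR where the leading bit is 1):
  pos 0: 1010 XOR 1011 = 0001
  pos 3: 1001 XOR 1011 = 0010
  pos 5: 1010 XOR 1011 = 0001
  pos 8: 1000 XOR 1011 = 0011
Remainder (last 3 bits) = 011. This is the CRC / FCS.

011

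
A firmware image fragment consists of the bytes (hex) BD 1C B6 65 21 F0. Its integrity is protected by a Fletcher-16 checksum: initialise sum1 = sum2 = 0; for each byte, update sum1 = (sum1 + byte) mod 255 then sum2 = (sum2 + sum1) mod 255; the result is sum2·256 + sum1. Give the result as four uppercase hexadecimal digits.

3D08

Running sums (mod 255):
  after byte 0 (BD): sum1=189, sum2=189
  after byte 1 (1C): sum1=217, sum2=151
  after byte 2 (B6): sum1=144, sum2=40
  after byte 3 (65): sum1=245, sum2=30
  after byte 4 (21): sum1=23, sum2=53
  after byte 5 (F0): sum1=8, sum2=61
Checksum = sum2·256 + sum1 = 61·256 + 8 = 15624 = 0x3D08.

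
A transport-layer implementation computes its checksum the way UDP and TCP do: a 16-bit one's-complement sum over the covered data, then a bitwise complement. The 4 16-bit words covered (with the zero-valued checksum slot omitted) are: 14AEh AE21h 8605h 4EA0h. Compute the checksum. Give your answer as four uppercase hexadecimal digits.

688A

One's-complement addition (fold any carry out of bit 15 back into bit 0):
  0x14AE + 0xAE21 = 0x0C2CF
  0xC2CF + 0x8605 = 0x148D4 → wrap carry → 0x48D5
  0x48D5 + 0x4EA0 = 0x09775
One's-complement sum = 0x9775.
Checksum = ~0x9775 & 0xFFFF = 0x688A.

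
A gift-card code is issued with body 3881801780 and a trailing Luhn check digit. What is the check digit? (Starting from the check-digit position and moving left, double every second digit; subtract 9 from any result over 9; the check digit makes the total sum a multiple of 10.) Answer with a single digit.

Partial digits right→left: 0 8 7 1 0 8 1 8 8 3
Double every second digit counting from the check-digit position (so the 1st, 3rd, 5th, ... of the partial from the right).
  doubled (with −9 where >9): 0 5 0 2 7 → sum 14
  kept as-is: 8 1 8 8 3 → sum 28
Total = 14 + 28 = 42.
Check digit = (10 − (42 mod 10)) mod 10 = 8.

8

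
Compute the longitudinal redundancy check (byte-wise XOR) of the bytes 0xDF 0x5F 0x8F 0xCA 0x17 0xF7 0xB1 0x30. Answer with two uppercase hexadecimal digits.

XOR the bytes together:
  start with 0xDF
  0xDF ⊕ 0x5F = 0x80
  0x80 ⊕ 0x8F = 0x0F
  0x0F ⊕ 0xCA = 0xC5
  0xC5 ⊕ 0x17 = 0xD2
  0xD2 ⊕ 0xF7 = 0x25
  0x25 ⊕ 0xB1 = 0x94
  0x94 ⊕ 0x30 = 0xA4

A4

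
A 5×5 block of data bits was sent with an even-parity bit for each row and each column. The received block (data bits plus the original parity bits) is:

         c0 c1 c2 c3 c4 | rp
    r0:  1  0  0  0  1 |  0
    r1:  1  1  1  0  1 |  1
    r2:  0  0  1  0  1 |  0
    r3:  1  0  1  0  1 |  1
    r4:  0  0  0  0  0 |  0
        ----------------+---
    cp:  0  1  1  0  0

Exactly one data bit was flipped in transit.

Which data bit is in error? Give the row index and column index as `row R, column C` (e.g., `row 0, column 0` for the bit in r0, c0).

Recompute each row's even parity and compare to rp:
  r0: data parity 0, sent rp 0 → ok
  r1: data parity 0, sent rp 1 → mismatch
  r2: data parity 0, sent rp 0 → ok
  r3: data parity 1, sent rp 1 → ok
  r4: data parity 0, sent rp 0 → ok
Recompute each column's even parity and compare to cp:
  c0: data parity 1, sent cp 0 → mismatch
  c1: data parity 1, sent cp 1 → ok
  c2: data parity 1, sent cp 1 → ok
  c3: data parity 0, sent cp 0 → ok
  c4: data parity 0, sent cp 0 → ok
Exactly one row (r1) and one column (c0) fail → the flipped bit is at their intersection.

row 1, column 0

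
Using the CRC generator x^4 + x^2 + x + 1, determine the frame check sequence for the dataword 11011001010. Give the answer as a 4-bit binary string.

Append 4 zeros: 110110010100000. Divide by 10111 (XOR where the leading bit is 1):
  pos 0: 11011 XOR 10111 = 01100
  pos 1: 11000 XOR 10111 = 01111
  pos 2: 11110 XOR 10111 = 01001
  pos 3: 10011 XOR 10111 = 00100
  pos 5: 10001 XOR 10111 = 00110
  pos 7: 11000 XOR 10111 = 01111
  pos 8: 11110 XOR 10111 = 01001
  pos 9: 10010 XOR 10111 = 00101
Remainder (last 4 bits) = 1010. This is the CRC / FCS.

1010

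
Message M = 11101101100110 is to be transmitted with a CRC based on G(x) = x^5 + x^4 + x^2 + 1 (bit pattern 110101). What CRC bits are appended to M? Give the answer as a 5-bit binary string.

Append 5 zeros: 1110110110011000000. Divide by 110101 (XOR where the leading bit is 1):
  pos 0: 111011 XOR 110101 = 001110
  pos 2: 111001 XOR 110101 = 001100
  pos 4: 110010 XOR 110101 = 000111
  pos 7: 111011 XOR 110101 = 001110
  pos 9: 111000 XOR 110101 = 001101
  pos 11: 110100 XOR 110101 = 000001
Remainder (last 5 bits) = 00100. This is the CRC / FCS.

00100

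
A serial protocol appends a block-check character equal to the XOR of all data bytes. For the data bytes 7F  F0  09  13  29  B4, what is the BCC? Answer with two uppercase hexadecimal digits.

XOR the bytes together:
  start with 0x7F
  0x7F ⊕ 0xF0 = 0x8F
  0x8F ⊕ 0x09 = 0x86
  0x86 ⊕ 0x13 = 0x95
  0x95 ⊕ 0x29 = 0xBC
  0xBC ⊕ 0xB4 = 0x08

08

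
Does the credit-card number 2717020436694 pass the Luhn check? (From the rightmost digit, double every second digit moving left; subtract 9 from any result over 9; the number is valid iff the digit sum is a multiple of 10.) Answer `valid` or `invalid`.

From the right, keep odd positions and double even positions (subtract 9 from any doubled value over 9):
  doubled (positions 2,4,...): 9 3 8 4 5 5 → sum 34
  kept (positions 1,3,...): 4 6 3 0 0 1 2 → sum 16
Total = 50.
50 mod 10 = 0, so the number is valid.

valid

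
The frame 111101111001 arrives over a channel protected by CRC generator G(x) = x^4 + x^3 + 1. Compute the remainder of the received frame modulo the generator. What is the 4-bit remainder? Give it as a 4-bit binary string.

1000

Modulo-2 division of 111101111001 by 11001:
  pos 0: 11110 XOR 11001 = 00111
  pos 2: 11111 XOR 11001 = 00110
  pos 4: 11011 XOR 11001 = 00010
  pos 7: 10001 XOR 11001 = 01000
Remainder = 1000 (nonzero — an error is detected).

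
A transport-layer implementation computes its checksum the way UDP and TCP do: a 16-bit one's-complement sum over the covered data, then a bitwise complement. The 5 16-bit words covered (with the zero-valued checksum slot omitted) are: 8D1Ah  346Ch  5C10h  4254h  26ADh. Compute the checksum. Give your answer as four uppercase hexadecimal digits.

One's-complement addition (fold any carry out of bit 15 back into bit 0):
  0x8D1A + 0x346C = 0x0C186
  0xC186 + 0x5C10 = 0x11D96 → wrap carry → 0x1D97
  0x1D97 + 0x4254 = 0x05FEB
  0x5FEB + 0x26AD = 0x08698
One's-complement sum = 0x8698.
Checksum = ~0x8698 & 0xFFFF = 0x7967.

7967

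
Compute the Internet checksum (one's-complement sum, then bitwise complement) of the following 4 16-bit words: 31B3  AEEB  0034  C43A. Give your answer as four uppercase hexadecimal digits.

One's-complement addition (fold any carry out of bit 15 back into bit 0):
  0x31B3 + 0xAEEB = 0x0E09E
  0xE09E + 0x0034 = 0x0E0D2
  0xE0D2 + 0xC43A = 0x1A50C → wrap carry → 0xA50D
One's-complement sum = 0xA50D.
Checksum = ~0xA50D & 0xFFFF = 0x5AF2.

5AF2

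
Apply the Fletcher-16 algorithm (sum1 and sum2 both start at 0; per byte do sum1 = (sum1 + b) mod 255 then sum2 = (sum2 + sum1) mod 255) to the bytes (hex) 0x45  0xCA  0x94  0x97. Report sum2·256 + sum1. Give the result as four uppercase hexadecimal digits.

363C

Running sums (mod 255):
  after byte 0 (0x45): sum1=69, sum2=69
  after byte 1 (0xCA): sum1=16, sum2=85
  after byte 2 (0x94): sum1=164, sum2=249
  after byte 3 (0x97): sum1=60, sum2=54
Checksum = sum2·256 + sum1 = 54·256 + 60 = 13884 = 0x363C.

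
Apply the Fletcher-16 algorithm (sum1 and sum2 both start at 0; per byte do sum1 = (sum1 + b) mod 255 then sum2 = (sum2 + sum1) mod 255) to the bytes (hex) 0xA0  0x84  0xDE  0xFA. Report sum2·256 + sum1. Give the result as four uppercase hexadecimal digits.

Running sums (mod 255):
  after byte 0 (0xA0): sum1=160, sum2=160
  after byte 1 (0x84): sum1=37, sum2=197
  after byte 2 (0xDE): sum1=4, sum2=201
  after byte 3 (0xFA): sum1=254, sum2=200
Checksum = sum2·256 + sum1 = 200·256 + 254 = 51454 = 0xC8FE.

C8FE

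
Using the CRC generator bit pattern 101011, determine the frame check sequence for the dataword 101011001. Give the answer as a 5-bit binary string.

Append 5 zeros: 10101100100000. Divide by 101011 (XOR where the leading bit is 1):
  pos 0: 101011 XOR 101011 = 000000
  pos 8: 100000 XOR 101011 = 001011
Remainder (last 5 bits) = 01011. This is the CRC / FCS.

01011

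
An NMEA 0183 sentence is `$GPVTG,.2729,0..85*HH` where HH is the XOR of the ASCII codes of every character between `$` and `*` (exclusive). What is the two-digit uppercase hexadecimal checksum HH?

4F

XOR the ASCII codes of the payload characters:
  'G' = 0x47 → acc = 0x47
  'P' = 0x50 → acc = 0x17
  'V' = 0x56 → acc = 0x41
  'T' = 0x54 → acc = 0x15
  'G' = 0x47 → acc = 0x52
  ',' = 0x2C → acc = 0x7E
  '.' = 0x2E → acc = 0x50
  '2' = 0x32 → acc = 0x62
  '7' = 0x37 → acc = 0x55
  '2' = 0x32 → acc = 0x67
  '9' = 0x39 → acc = 0x5E
  ',' = 0x2C → acc = 0x72
  '0' = 0x30 → acc = 0x42
  '.' = 0x2E → acc = 0x6C
  '.' = 0x2E → acc = 0x42
  '8' = 0x38 → acc = 0x7A
  '5' = 0x35 → acc = 0x4F
Checksum = 0x4F.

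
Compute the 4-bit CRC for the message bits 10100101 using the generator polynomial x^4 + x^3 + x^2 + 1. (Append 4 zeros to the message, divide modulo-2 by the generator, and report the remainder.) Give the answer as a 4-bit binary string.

1010

Append 4 zeros: 101001010000. Divide by 11101 (XOR where the leading bit is 1):
  pos 0: 10100 XOR 11101 = 01001
  pos 1: 10011 XOR 11101 = 01110
  pos 2: 11100 XOR 11101 = 00001
  pos 6: 11000 XOR 11101 = 00101
Remainder (last 4 bits) = 1010. This is the CRC / FCS.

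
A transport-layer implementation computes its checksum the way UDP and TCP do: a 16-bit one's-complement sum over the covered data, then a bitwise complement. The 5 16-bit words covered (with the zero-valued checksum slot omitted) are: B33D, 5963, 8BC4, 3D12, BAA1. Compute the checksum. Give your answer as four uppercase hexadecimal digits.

One's-complement addition (fold any carry out of bit 15 back into bit 0):
  0xB33D + 0x5963 = 0x10CA0 → wrap carry → 0x0CA1
  0x0CA1 + 0x8BC4 = 0x09865
  0x9865 + 0x3D12 = 0x0D577
  0xD577 + 0xBAA1 = 0x19018 → wrap carry → 0x9019
One's-complement sum = 0x9019.
Checksum = ~0x9019 & 0xFFFF = 0x6FE6.

6FE6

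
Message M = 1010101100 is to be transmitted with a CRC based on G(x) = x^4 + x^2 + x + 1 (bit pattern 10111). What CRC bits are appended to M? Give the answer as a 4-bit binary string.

0010

Append 4 zeros: 10101011000000. Divide by 10111 (XOR where the leading bit is 1):
  pos 0: 10101 XOR 10111 = 00010
  pos 3: 10011 XOR 10111 = 00100
  pos 5: 10000 XOR 10111 = 00111
  pos 7: 11100 XOR 10111 = 01011
  pos 8: 10110 XOR 10111 = 00001
Remainder (last 4 bits) = 0010. This is the CRC / FCS.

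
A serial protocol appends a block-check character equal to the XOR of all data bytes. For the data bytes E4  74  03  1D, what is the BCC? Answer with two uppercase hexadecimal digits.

8E

XOR the bytes together:
  start with 0xE4
  0xE4 ⊕ 0x74 = 0x90
  0x90 ⊕ 0x03 = 0x93
  0x93 ⊕ 0x1D = 0x8E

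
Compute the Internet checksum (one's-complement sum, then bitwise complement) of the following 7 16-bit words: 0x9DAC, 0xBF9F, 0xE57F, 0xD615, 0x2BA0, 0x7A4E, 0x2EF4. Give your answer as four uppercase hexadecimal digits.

One's-complement addition (fold any carry out of bit 15 back into bit 0):
  0x9DAC + 0xBF9F = 0x15D4B → wrap carry → 0x5D4C
  0x5D4C + 0xE57F = 0x142CB → wrap carry → 0x42CC
  0x42CC + 0xD615 = 0x118E1 → wrap carry → 0x18E2
  0x18E2 + 0x2BA0 = 0x04482
  0x4482 + 0x7A4E = 0x0BED0
  0xBED0 + 0x2EF4 = 0x0EDC4
One's-complement sum = 0xEDC4.
Checksum = ~0xEDC4 & 0xFFFF = 0x123B.

123B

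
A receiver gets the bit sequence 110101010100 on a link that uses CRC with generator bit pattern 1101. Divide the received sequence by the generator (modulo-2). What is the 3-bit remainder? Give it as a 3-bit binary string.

101

Modulo-2 division of 110101010100 by 1101:
  pos 0: 1101 XOR 1101 = 0000
  pos 5: 1010 XOR 1101 = 0111
  pos 6: 1111 XOR 1101 = 0010
  pos 8: 1000 XOR 1101 = 0101
Remainder = 101 (nonzero — an error is detected).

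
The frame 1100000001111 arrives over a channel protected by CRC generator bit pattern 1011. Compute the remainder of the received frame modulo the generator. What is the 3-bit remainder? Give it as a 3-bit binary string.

101

Modulo-2 division of 1100000001111 by 1011:
  pos 0: 1100 XOR 1011 = 0111
  pos 1: 1110 XOR 1011 = 0101
  pos 2: 1010 XOR 1011 = 0001
  pos 5: 1000 XOR 1011 = 0011
  pos 7: 1111 XOR 1011 = 0100
  pos 8: 1001 XOR 1011 = 0010
Remainder = 101 (nonzero — an error is detected).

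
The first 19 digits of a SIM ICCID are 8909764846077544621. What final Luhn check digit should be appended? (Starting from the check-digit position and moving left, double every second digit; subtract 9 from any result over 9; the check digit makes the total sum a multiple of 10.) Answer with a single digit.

Partial digits right→left: 1 2 6 4 4 5 7 7 0 6 4 8 4 6 7 9 0 9 8
Double every second digit counting from the check-digit position (so the 1st, 3rd, 5th, ... of the partial from the right).
  doubled (with −9 where >9): 2 3 8 5 0 8 8 5 0 7 → sum 46
  kept as-is: 2 4 5 7 6 8 6 9 9 → sum 56
Total = 46 + 56 = 102.
Check digit = (10 − (102 mod 10)) mod 10 = 8.

8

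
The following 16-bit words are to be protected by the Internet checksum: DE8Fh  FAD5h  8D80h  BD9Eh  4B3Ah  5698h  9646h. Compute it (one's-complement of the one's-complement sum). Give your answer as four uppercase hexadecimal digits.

One's-complement addition (fold any carry out of bit 15 back into bit 0):
  0xDE8F + 0xFAD5 = 0x1D964 → wrap carry → 0xD965
  0xD965 + 0x8D80 = 0x166E5 → wrap carry → 0x66E6
  0x66E6 + 0xBD9E = 0x12484 → wrap carry → 0x2485
  0x2485 + 0x4B3A = 0x06FBF
  0x6FBF + 0x5698 = 0x0C657
  0xC657 + 0x9646 = 0x15C9D → wrap carry → 0x5C9E
One's-complement sum = 0x5C9E.
Checksum = ~0x5C9E & 0xFFFF = 0xA361.

A361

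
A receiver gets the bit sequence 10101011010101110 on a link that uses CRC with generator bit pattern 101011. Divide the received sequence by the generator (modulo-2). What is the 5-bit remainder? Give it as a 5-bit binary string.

00000

Modulo-2 division of 10101011010101110 by 101011:
  pos 0: 101010 XOR 101011 = 000001
  pos 5: 111010 XOR 101011 = 010001
  pos 6: 100011 XOR 101011 = 001000
  pos 8: 100001 XOR 101011 = 001010
  pos 10: 101011 XOR 101011 = 000000
Remainder = 00000 (zero — the frame passes the CRC check).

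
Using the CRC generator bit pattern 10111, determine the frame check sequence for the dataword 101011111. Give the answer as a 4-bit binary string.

0111

Append 4 zeros: 1010111110000. Divide by 10111 (XOR where the leading bit is 1):
  pos 0: 10101 XOR 10111 = 00010
  pos 3: 10111 XOR 10111 = 00000
  pos 8: 10000 XOR 10111 = 00111
Remainder (last 4 bits) = 0111. This is the CRC / FCS.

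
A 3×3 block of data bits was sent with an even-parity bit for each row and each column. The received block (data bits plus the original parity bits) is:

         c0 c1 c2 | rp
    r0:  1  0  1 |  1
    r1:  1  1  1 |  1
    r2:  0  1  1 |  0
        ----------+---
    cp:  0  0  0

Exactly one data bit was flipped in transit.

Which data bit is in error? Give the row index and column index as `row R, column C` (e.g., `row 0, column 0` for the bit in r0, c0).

Recompute each row's even parity and compare to rp:
  r0: data parity 0, sent rp 1 → mismatch
  r1: data parity 1, sent rp 1 → ok
  r2: data parity 0, sent rp 0 → ok
Recompute each column's even parity and compare to cp:
  c0: data parity 0, sent cp 0 → ok
  c1: data parity 0, sent cp 0 → ok
  c2: data parity 1, sent cp 0 → mismatch
Exactly one row (r0) and one column (c2) fail → the flipped bit is at their intersection.

row 0, column 2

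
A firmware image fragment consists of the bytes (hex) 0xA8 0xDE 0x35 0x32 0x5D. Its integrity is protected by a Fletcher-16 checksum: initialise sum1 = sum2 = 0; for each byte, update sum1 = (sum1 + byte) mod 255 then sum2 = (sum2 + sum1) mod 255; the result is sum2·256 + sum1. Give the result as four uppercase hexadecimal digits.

Running sums (mod 255):
  after byte 0 (0xA8): sum1=168, sum2=168
  after byte 1 (0xDE): sum1=135, sum2=48
  after byte 2 (0x35): sum1=188, sum2=236
  after byte 3 (0x32): sum1=238, sum2=219
  after byte 4 (0x5D): sum1=76, sum2=40
Checksum = sum2·256 + sum1 = 40·256 + 76 = 10316 = 0x284C.

284C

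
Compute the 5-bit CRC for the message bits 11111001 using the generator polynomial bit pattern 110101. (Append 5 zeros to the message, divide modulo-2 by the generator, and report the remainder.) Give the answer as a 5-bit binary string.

01111

Append 5 zeros: 1111100100000. Divide by 110101 (XOR where the leading bit is 1):
  pos 0: 111110 XOR 110101 = 001011
  pos 2: 101101 XOR 110101 = 011000
  pos 3: 110000 XOR 110101 = 000101
  pos 6: 101000 XOR 110101 = 011101
  pos 7: 111010 XOR 110101 = 001111
Remainder (last 5 bits) = 01111. This is the CRC / FCS.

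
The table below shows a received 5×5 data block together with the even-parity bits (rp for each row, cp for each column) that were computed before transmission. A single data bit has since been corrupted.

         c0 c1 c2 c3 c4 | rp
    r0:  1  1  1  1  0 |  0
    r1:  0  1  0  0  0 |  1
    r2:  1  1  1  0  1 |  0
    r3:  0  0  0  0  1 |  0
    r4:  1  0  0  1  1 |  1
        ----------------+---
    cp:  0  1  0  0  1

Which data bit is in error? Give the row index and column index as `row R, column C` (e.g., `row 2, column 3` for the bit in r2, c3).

Recompute each row's even parity and compare to rp:
  r0: data parity 0, sent rp 0 → ok
  r1: data parity 1, sent rp 1 → ok
  r2: data parity 0, sent rp 0 → ok
  r3: data parity 1, sent rp 0 → mismatch
  r4: data parity 1, sent rp 1 → ok
Recompute each column's even parity and compare to cp:
  c0: data parity 1, sent cp 0 → mismatch
  c1: data parity 1, sent cp 1 → ok
  c2: data parity 0, sent cp 0 → ok
  c3: data parity 0, sent cp 0 → ok
  c4: data parity 1, sent cp 1 → ok
Exactly one row (r3) and one column (c0) fail → the flipped bit is at their intersection.

row 3, column 0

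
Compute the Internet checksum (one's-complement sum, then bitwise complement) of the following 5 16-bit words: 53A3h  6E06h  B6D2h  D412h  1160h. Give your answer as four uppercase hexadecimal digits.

A210

One's-complement addition (fold any carry out of bit 15 back into bit 0):
  0x53A3 + 0x6E06 = 0x0C1A9
  0xC1A9 + 0xB6D2 = 0x1787B → wrap carry → 0x787C
  0x787C + 0xD412 = 0x14C8E → wrap carry → 0x4C8F
  0x4C8F + 0x1160 = 0x05DEF
One's-complement sum = 0x5DEF.
Checksum = ~0x5DEF & 0xFFFF = 0xA210.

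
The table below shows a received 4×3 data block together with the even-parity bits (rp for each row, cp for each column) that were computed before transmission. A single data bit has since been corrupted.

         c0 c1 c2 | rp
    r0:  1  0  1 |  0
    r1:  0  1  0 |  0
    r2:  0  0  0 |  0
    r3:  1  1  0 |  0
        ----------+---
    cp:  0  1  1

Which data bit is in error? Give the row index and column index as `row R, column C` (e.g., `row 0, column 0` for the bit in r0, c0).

row 1, column 1

Recompute each row's even parity and compare to rp:
  r0: data parity 0, sent rp 0 → ok
  r1: data parity 1, sent rp 0 → mismatch
  r2: data parity 0, sent rp 0 → ok
  r3: data parity 0, sent rp 0 → ok
Recompute each column's even parity and compare to cp:
  c0: data parity 0, sent cp 0 → ok
  c1: data parity 0, sent cp 1 → mismatch
  c2: data parity 1, sent cp 1 → ok
Exactly one row (r1) and one column (c1) fail → the flipped bit is at their intersection.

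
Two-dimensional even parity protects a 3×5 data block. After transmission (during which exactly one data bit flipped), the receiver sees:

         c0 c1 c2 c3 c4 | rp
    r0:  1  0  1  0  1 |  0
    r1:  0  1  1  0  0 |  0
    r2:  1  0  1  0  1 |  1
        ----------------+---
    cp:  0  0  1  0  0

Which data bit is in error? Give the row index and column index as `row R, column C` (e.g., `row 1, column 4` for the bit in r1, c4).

Recompute each row's even parity and compare to rp:
  r0: data parity 1, sent rp 0 → mismatch
  r1: data parity 0, sent rp 0 → ok
  r2: data parity 1, sent rp 1 → ok
Recompute each column's even parity and compare to cp:
  c0: data parity 0, sent cp 0 → ok
  c1: data parity 1, sent cp 0 → mismatch
  c2: data parity 1, sent cp 1 → ok
  c3: data parity 0, sent cp 0 → ok
  c4: data parity 0, sent cp 0 → ok
Exactly one row (r0) and one column (c1) fail → the flipped bit is at their intersection.

row 0, column 1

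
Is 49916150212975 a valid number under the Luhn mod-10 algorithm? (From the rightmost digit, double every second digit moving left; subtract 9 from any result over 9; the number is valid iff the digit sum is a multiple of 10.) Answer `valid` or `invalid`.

valid

From the right, keep odd positions and double even positions (subtract 9 from any doubled value over 9):
  doubled (positions 2,4,...): 5 4 4 1 3 9 8 → sum 34
  kept (positions 1,3,...): 5 9 1 0 1 1 9 → sum 26
Total = 60.
60 mod 10 = 0, so the number is valid.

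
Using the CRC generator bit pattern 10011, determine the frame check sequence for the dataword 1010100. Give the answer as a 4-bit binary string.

Append 4 zeros: 10101000000. Divide by 10011 (XOR where the leading bit is 1):
  pos 0: 10101 XOR 10011 = 00110
  pos 2: 11000 XOR 10011 = 01011
  pos 3: 10110 XOR 10011 = 00101
  pos 5: 10100 XOR 10011 = 00111
Remainder (last 4 bits) = 1110. This is the CRC / FCS.

1110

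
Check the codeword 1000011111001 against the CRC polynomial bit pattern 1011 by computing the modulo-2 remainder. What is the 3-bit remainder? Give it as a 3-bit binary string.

Modulo-2 division of 1000011111001 by 1011:
  pos 0: 1000 XOR 1011 = 0011
  pos 2: 1101 XOR 1011 = 0110
  pos 3: 1101 XOR 1011 = 0110
  pos 4: 1101 XOR 1011 = 0110
  pos 5: 1101 XOR 1011 = 0110
  pos 6: 1101 XOR 1011 = 0110
  pos 7: 1100 XOR 1011 = 0111
  pos 8: 1110 XOR 1011 = 0101
  pos 9: 1011 XOR 1011 = 0000
Remainder = 000 (zero — the frame passes the CRC check).

000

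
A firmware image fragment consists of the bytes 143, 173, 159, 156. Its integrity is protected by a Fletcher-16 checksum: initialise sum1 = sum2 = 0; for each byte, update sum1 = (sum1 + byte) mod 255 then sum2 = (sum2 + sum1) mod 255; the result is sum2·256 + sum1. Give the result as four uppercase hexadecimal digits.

Running sums (mod 255):
  after byte 0 (143): sum1=143, sum2=143
  after byte 1 (173): sum1=61, sum2=204
  after byte 2 (159): sum1=220, sum2=169
  after byte 3 (156): sum1=121, sum2=35
Checksum = sum2·256 + sum1 = 35·256 + 121 = 9081 = 0x2379.

2379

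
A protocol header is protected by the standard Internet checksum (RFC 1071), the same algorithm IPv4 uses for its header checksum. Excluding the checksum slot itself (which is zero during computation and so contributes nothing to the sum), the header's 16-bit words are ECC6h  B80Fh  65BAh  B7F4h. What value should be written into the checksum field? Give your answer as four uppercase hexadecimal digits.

One's-complement addition (fold any carry out of bit 15 back into bit 0):
  0xECC6 + 0xB80F = 0x1A4D5 → wrap carry → 0xA4D6
  0xA4D6 + 0x65BA = 0x10A90 → wrap carry → 0x0A91
  0x0A91 + 0xB7F4 = 0x0C285
One's-complement sum = 0xC285.
Checksum = ~0xC285 & 0xFFFF = 0x3D7A.

3D7A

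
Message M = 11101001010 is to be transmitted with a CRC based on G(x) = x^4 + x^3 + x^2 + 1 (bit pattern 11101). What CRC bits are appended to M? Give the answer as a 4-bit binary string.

0110

Append 4 zeros: 111010010100000. Divide by 11101 (XOR where the leading bit is 1):
  pos 0: 11101 XOR 11101 = 00000
  pos 7: 10100 XOR 11101 = 01001
  pos 8: 10010 XOR 11101 = 01111
  pos 9: 11110 XOR 11101 = 00011
Remainder (last 4 bits) = 0110. This is the CRC / FCS.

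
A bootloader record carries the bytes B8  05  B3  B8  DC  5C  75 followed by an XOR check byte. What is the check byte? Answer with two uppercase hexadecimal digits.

43

XOR the bytes together:
  start with 0xB8
  0xB8 ⊕ 0x05 = 0xBD
  0xBD ⊕ 0xB3 = 0x0E
  0x0E ⊕ 0xB8 = 0xB6
  0xB6 ⊕ 0xDC = 0x6A
  0x6A ⊕ 0x5C = 0x36
  0x36 ⊕ 0x75 = 0x43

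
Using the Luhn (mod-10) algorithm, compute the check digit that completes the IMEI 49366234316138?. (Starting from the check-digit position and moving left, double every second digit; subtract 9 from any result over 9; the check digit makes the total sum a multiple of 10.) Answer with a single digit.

7

Partial digits right→left: 8 3 1 6 1 3 4 3 2 6 6 3 9 4
Double every second digit counting from the check-digit position (so the 1st, 3rd, 5th, ... of the partial from the right).
  doubled (with −9 where >9): 7 2 2 8 4 3 9 → sum 35
  kept as-is: 3 6 3 3 6 3 4 → sum 28
Total = 35 + 28 = 63.
Check digit = (10 − (63 mod 10)) mod 10 = 7.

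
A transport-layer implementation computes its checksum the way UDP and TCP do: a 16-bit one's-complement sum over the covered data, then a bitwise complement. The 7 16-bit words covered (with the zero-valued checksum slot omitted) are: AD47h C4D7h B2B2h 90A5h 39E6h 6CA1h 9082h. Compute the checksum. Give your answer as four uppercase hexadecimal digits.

137E

One's-complement addition (fold any carry out of bit 15 back into bit 0):
  0xAD47 + 0xC4D7 = 0x1721E → wrap carry → 0x721F
  0x721F + 0xB2B2 = 0x124D1 → wrap carry → 0x24D2
  0x24D2 + 0x90A5 = 0x0B577
  0xB577 + 0x39E6 = 0x0EF5D
  0xEF5D + 0x6CA1 = 0x15BFE → wrap carry → 0x5BFF
  0x5BFF + 0x9082 = 0x0EC81
One's-complement sum = 0xEC81.
Checksum = ~0xEC81 & 0xFFFF = 0x137E.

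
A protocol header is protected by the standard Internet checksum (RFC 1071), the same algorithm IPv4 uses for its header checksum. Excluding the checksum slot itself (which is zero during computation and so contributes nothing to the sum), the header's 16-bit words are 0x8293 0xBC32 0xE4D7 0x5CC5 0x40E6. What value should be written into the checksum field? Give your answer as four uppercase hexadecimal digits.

One's-complement addition (fold any carry out of bit 15 back into bit 0):
  0x8293 + 0xBC32 = 0x13EC5 → wrap carry → 0x3EC6
  0x3EC6 + 0xE4D7 = 0x1239D → wrap carry → 0x239E
  0x239E + 0x5CC5 = 0x08063
  0x8063 + 0x40E6 = 0x0C149
One's-complement sum = 0xC149.
Checksum = ~0xC149 & 0xFFFF = 0x3EB6.

3EB6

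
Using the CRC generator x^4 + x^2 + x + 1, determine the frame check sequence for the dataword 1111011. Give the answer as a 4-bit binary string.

0110

Append 4 zeros: 11110110000. Divide by 10111 (XOR where the leading bit is 1):
  pos 0: 11110 XOR 10111 = 01001
  pos 1: 10011 XOR 10111 = 00100
  pos 3: 10010 XOR 10111 = 00101
  pos 5: 10100 XOR 10111 = 00011
Remainder (last 4 bits) = 0110. This is the CRC / FCS.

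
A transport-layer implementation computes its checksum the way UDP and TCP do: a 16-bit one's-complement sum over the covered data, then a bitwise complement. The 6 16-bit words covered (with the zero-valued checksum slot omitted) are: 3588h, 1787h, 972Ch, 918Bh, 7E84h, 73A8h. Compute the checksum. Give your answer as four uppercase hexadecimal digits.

980B

One's-complement addition (fold any carry out of bit 15 back into bit 0):
  0x3588 + 0x1787 = 0x04D0F
  0x4D0F + 0x972C = 0x0E43B
  0xE43B + 0x918B = 0x175C6 → wrap carry → 0x75C7
  0x75C7 + 0x7E84 = 0x0F44B
  0xF44B + 0x73A8 = 0x167F3 → wrap carry → 0x67F4
One's-complement sum = 0x67F4.
Checksum = ~0x67F4 & 0xFFFF = 0x980B.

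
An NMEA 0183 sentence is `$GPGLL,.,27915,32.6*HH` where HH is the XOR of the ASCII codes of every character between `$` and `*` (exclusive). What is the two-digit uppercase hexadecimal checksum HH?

73

XOR the ASCII codes of the payload characters:
  'G' = 0x47 → acc = 0x47
  'P' = 0x50 → acc = 0x17
  'G' = 0x47 → acc = 0x50
  'L' = 0x4C → acc = 0x1C
  'L' = 0x4C → acc = 0x50
  ',' = 0x2C → acc = 0x7C
  '.' = 0x2E → acc = 0x52
  ',' = 0x2C → acc = 0x7E
  '2' = 0x32 → acc = 0x4C
  '7' = 0x37 → acc = 0x7B
  '9' = 0x39 → acc = 0x42
  '1' = 0x31 → acc = 0x73
  '5' = 0x35 → acc = 0x46
  ',' = 0x2C → acc = 0x6A
  '3' = 0x33 → acc = 0x59
  '2' = 0x32 → acc = 0x6B
  '.' = 0x2E → acc = 0x45
  '6' = 0x36 → acc = 0x73
Checksum = 0x73.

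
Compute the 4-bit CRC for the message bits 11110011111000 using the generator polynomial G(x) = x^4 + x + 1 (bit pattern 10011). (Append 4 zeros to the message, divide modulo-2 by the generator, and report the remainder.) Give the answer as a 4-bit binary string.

Append 4 zeros: 111100111110000000. Divide by 10011 (XOR where the leading bit is 1):
  pos 0: 11110 XOR 10011 = 01101
  pos 1: 11010 XOR 10011 = 01001
  pos 2: 10011 XOR 10011 = 00000
  pos 7: 11110 XOR 10011 = 01101
  pos 8: 11010 XOR 10011 = 01001
  pos 9: 10010 XOR 10011 = 00001
  pos 13: 10000 XOR 10011 = 00011
Remainder (last 4 bits) = 0011. This is the CRC / FCS.

0011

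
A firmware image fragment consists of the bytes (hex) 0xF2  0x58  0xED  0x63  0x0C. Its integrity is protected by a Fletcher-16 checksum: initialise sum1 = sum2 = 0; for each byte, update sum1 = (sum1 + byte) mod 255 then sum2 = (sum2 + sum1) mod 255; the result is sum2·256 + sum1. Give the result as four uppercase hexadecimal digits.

Running sums (mod 255):
  after byte 0 (0xF2): sum1=242, sum2=242
  after byte 1 (0x58): sum1=75, sum2=62
  after byte 2 (0xED): sum1=57, sum2=119
  after byte 3 (0x63): sum1=156, sum2=20
  after byte 4 (0x0C): sum1=168, sum2=188
Checksum = sum2·256 + sum1 = 188·256 + 168 = 48296 = 0xBCA8.

BCA8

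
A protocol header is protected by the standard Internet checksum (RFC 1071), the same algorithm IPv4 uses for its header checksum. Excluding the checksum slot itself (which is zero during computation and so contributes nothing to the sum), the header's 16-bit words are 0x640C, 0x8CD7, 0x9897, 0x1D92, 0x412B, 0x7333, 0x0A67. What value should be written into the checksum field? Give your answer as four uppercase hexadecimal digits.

9A2C

One's-complement addition (fold any carry out of bit 15 back into bit 0):
  0x640C + 0x8CD7 = 0x0F0E3
  0xF0E3 + 0x9897 = 0x1897A → wrap carry → 0x897B
  0x897B + 0x1D92 = 0x0A70D
  0xA70D + 0x412B = 0x0E838
  0xE838 + 0x7333 = 0x15B6B → wrap carry → 0x5B6C
  0x5B6C + 0x0A67 = 0x065D3
One's-complement sum = 0x65D3.
Checksum = ~0x65D3 & 0xFFFF = 0x9A2C.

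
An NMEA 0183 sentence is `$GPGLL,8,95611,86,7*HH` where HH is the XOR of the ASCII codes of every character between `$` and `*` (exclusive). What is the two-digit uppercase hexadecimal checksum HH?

XOR the ASCII codes of the payload characters:
  'G' = 0x47 → acc = 0x47
  'P' = 0x50 → acc = 0x17
  'G' = 0x47 → acc = 0x50
  'L' = 0x4C → acc = 0x1C
  'L' = 0x4C → acc = 0x50
  ',' = 0x2C → acc = 0x7C
  '8' = 0x38 → acc = 0x44
  ',' = 0x2C → acc = 0x68
  '9' = 0x39 → acc = 0x51
  '5' = 0x35 → acc = 0x64
  '6' = 0x36 → acc = 0x52
  '1' = 0x31 → acc = 0x63
  '1' = 0x31 → acc = 0x52
  ',' = 0x2C → acc = 0x7E
  '8' = 0x38 → acc = 0x46
  '6' = 0x36 → acc = 0x70
  ',' = 0x2C → acc = 0x5C
  '7' = 0x37 → acc = 0x6B
Checksum = 0x6B.

6B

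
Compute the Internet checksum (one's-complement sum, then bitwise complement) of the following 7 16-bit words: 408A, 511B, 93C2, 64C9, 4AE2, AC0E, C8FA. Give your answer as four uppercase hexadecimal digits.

One's-complement addition (fold any carry out of bit 15 back into bit 0):
  0x408A + 0x511B = 0x091A5
  0x91A5 + 0x93C2 = 0x12567 → wrap carry → 0x2568
  0x2568 + 0x64C9 = 0x08A31
  0x8A31 + 0x4AE2 = 0x0D513
  0xD513 + 0xAC0E = 0x18121 → wrap carry → 0x8122
  0x8122 + 0xC8FA = 0x14A1C → wrap carry → 0x4A1D
One's-complement sum = 0x4A1D.
Checksum = ~0x4A1D & 0xFFFF = 0xB5E2.

B5E2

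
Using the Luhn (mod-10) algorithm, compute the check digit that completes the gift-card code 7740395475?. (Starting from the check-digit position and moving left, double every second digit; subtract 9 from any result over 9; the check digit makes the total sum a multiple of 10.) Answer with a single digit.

Partial digits right→left: 5 7 4 5 9 3 0 4 7 7
Double every second digit counting from the check-digit position (so the 1st, 3rd, 5th, ... of the partial from the right).
  doubled (with −9 where >9): 1 8 9 0 5 → sum 23
  kept as-is: 7 5 3 4 7 → sum 26
Total = 23 + 26 = 49.
Check digit = (10 − (49 mod 10)) mod 10 = 1.

1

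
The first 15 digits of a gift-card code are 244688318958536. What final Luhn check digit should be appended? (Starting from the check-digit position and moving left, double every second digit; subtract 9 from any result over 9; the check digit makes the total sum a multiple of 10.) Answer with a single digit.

4

Partial digits right→left: 6 3 5 8 5 9 8 1 3 8 8 6 4 4 2
Double every second digit counting from the check-digit position (so the 1st, 3rd, 5th, ... of the partial from the right).
  doubled (with −9 where >9): 3 1 1 7 6 7 8 4 → sum 37
  kept as-is: 3 8 9 1 8 6 4 → sum 39
Total = 37 + 39 = 76.
Check digit = (10 − (76 mod 10)) mod 10 = 4.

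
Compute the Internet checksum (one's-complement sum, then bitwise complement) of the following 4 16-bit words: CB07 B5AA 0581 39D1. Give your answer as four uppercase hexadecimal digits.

One's-complement addition (fold any carry out of bit 15 back into bit 0):
  0xCB07 + 0xB5AA = 0x180B1 → wrap carry → 0x80B2
  0x80B2 + 0x0581 = 0x08633
  0x8633 + 0x39D1 = 0x0C004
One's-complement sum = 0xC004.
Checksum = ~0xC004 & 0xFFFF = 0x3FFB.

3FFB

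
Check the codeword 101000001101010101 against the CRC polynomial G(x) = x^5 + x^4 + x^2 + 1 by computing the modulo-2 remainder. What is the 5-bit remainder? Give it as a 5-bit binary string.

00000

Modulo-2 division of 101000001101010101 by 110101:
  pos 0: 101000 XOR 110101 = 011101
  pos 1: 111010 XOR 110101 = 001111
  pos 3: 111101 XOR 110101 = 001000
  pos 5: 100010 XOR 110101 = 010111
  pos 6: 101111 XOR 110101 = 011010
  pos 7: 110100 XOR 110101 = 000001
  pos 12: 110101 XOR 110101 = 000000
Remainder = 00000 (zero — the frame passes the CRC check).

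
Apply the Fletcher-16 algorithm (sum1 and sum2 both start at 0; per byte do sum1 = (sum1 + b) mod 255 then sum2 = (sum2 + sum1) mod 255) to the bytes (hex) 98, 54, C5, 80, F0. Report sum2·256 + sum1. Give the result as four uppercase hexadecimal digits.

8F24

Running sums (mod 255):
  after byte 0 (98): sum1=152, sum2=152
  after byte 1 (54): sum1=236, sum2=133
  after byte 2 (C5): sum1=178, sum2=56
  after byte 3 (80): sum1=51, sum2=107
  after byte 4 (F0): sum1=36, sum2=143
Checksum = sum2·256 + sum1 = 143·256 + 36 = 36644 = 0x8F24.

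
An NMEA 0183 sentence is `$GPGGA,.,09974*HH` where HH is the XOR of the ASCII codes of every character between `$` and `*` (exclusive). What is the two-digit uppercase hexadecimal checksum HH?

4B

XOR the ASCII codes of the payload characters:
  'G' = 0x47 → acc = 0x47
  'P' = 0x50 → acc = 0x17
  'G' = 0x47 → acc = 0x50
  'G' = 0x47 → acc = 0x17
  'A' = 0x41 → acc = 0x56
  ',' = 0x2C → acc = 0x7A
  '.' = 0x2E → acc = 0x54
  ',' = 0x2C → acc = 0x78
  '0' = 0x30 → acc = 0x48
  '9' = 0x39 → acc = 0x71
  '9' = 0x39 → acc = 0x48
  '7' = 0x37 → acc = 0x7F
  '4' = 0x34 → acc = 0x4B
Checksum = 0x4B.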